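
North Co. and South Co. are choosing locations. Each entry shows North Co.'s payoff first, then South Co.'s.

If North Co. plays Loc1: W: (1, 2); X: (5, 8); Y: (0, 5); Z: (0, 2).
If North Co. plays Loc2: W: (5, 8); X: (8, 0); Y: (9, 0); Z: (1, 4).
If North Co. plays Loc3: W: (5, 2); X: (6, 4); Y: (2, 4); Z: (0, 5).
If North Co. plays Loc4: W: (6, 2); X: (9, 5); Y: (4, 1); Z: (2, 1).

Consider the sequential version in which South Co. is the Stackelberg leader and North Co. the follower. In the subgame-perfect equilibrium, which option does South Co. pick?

X

Work backward from North Co.'s decision.
- W → North Co. plays Loc4 (best of 1, 5, 5, 6); South Co. gets 2.
- X → North Co. plays Loc4 (best of 5, 8, 6, 9); South Co. gets 5.
- Y → North Co. plays Loc2 (best of 0, 9, 2, 4); South Co. gets 0.
- Z → North Co. plays Loc4 (best of 0, 1, 0, 2); South Co. gets 1.
Maximizing over 2, 5, 0, 1, South Co. chooses X. Subgame-perfect outcome: (Loc4, X) with payoffs (9, 5).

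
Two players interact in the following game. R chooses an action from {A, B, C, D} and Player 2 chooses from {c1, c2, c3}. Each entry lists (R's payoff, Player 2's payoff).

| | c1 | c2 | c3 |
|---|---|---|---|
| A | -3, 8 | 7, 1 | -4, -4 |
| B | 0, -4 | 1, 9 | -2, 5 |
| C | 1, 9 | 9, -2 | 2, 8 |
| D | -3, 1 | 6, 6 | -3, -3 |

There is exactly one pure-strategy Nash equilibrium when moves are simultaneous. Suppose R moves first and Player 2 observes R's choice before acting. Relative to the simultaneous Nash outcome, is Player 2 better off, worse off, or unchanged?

worse off

Backward induction with R moving first.
- A: Player 2 compares 8, 1, -4 and picks c1; R would get -3.
- B: Player 2 compares -4, 9, 5 and picks c2; R would get 1.
- C: Player 2 compares 9, -2, 8 and picks c1; R would get 1.
- D: Player 2 compares 1, 6, -3 and picks c2; R would get 6.
Maximizing over -3, 1, 1, 6, R chooses D. Subgame-perfect outcome: (D, c2) with payoffs (6, 6).
Under simultaneous play:
R's best replies: c1→C; c2→C; c3→C.
Player 2's best replies: A→c1; B→c2; C→c1; D→c2.
Only (C, c1) has each player best-responding; Nash payoffs (1, 9).
Player 2 earns 6 sequentially versus 9 at the Nash outcome: worse off.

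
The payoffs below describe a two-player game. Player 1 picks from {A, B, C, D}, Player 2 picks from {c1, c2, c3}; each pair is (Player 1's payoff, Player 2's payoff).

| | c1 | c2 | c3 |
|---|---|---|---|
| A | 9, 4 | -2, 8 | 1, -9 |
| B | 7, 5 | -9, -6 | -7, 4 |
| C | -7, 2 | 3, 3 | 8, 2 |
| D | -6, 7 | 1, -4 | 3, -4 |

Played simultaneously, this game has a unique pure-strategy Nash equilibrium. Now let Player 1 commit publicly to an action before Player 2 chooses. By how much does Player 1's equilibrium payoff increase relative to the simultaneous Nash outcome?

Backward induction with Player 1 moving first.
- A: Player 2 compares 4, 8, -9 and picks c2; Player 1 would get -2.
- B: Player 2 compares 5, -6, 4 and picks c1; Player 1 would get 7.
- C: Player 2 compares 2, 3, 2 and picks c2; Player 1 would get 3.
- D: Player 2 compares 7, -4, -4 and picks c1; Player 1 would get -6.
Maximizing over -2, 7, 3, -6, Player 1 chooses B. Subgame-perfect outcome: (B, c1) with payoffs (7, 5).
For the simultaneous game, intersect best replies.
Player 1's best replies: c1→A; c2→C; c3→C.
Player 2's best replies: A→c2; B→c1; C→c2; D→c1.
The unique mutual best reply is (C, c2), giving (3, 3).
Player 1's commitment gain: 7 − 3 = 4.

4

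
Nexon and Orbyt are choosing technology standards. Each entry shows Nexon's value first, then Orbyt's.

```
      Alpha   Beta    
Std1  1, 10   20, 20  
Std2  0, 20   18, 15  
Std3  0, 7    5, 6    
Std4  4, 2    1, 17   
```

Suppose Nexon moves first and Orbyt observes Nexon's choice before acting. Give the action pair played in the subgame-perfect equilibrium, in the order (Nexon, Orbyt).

Work backward from Orbyt's decision.
- Std1: BR = Beta, leader payoff 20.
- Std2: BR = Alpha, leader payoff 0.
- Std3: BR = Alpha, leader payoff 0.
- Std4: BR = Beta, leader payoff 1.
Maximizing over 20, 0, 0, 1, Nexon chooses Std1. Subgame-perfect outcome: (Std1, Beta) with payoffs (20, 20).

(Std1, Beta)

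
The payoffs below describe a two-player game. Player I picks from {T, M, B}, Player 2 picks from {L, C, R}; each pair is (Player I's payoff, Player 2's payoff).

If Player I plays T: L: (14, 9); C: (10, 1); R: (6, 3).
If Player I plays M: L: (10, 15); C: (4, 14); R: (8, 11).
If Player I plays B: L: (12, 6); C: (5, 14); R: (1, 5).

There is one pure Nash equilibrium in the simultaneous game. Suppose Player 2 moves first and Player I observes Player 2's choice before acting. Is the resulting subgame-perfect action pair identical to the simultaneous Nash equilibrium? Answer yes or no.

no

Player I best-responds to each possible Player 2 move:
- L: BR = T, leader payoff 9.
- C: BR = T, leader payoff 1.
- R: BR = M, leader payoff 11.
Maximizing over 9, 1, 11, Player 2 chooses R. Subgame-perfect outcome: (M, R) with payoffs (8, 11).
Now find the simultaneous Nash equilibrium.
Player I's best replies: L→T; C→T; R→M.
Player 2's best replies: T→L; M→L; B→C.
Only (T, L) has each player best-responding; Nash payoffs (14, 9).
Sequential outcome (M, R) differs from the Nash profile (T, L).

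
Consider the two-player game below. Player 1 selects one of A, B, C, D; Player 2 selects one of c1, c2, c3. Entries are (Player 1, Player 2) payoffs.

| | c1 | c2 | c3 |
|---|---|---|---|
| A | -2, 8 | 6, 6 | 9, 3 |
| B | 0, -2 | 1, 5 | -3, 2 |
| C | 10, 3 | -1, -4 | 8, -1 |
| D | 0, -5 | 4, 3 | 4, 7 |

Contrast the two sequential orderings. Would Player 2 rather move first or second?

If Player 1 leads: Player 2's best replies are A→c1, B→c2, C→c1, D→c3; Player 1's induced payoffs -2, 1, 10, 4; outcome (C, c1), payoffs (10, 3).
If Player 2 leads: Player 1's best replies are c1→C, c2→A, c3→A; Player 2's induced payoffs 3, 6, 3; outcome (A, c2), payoffs (6, 6).
Player 2 gets 6 moving first and 3 moving second, so Player 2 prefers to move first.

first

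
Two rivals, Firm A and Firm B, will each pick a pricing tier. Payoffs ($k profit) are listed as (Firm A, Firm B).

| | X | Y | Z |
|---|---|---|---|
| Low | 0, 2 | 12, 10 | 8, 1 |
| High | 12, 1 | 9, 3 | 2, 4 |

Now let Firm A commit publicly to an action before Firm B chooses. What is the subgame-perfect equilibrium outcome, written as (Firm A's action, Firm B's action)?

(Low, Y)

Work backward from Firm B's decision.
- Low → Firm B plays Y (best of 2, 10, 1); Firm A gets 12.
- High → Firm B plays Z (best of 1, 3, 4); Firm A gets 2.
Among 12, 2, the best is 12 at Low. Subgame-perfect outcome: (Low, Y) with payoffs (12, 10).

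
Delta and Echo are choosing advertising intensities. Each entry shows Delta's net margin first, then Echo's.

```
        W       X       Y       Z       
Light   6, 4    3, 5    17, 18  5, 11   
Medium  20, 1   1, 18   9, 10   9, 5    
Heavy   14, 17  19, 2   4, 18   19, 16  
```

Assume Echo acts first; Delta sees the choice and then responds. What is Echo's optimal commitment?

Y

Work backward from Delta's decision.
- W → Delta plays Medium (best of 6, 20, 14); Echo gets 1.
- X → Delta plays Heavy (best of 3, 1, 19); Echo gets 2.
- Y → Delta plays Light (best of 17, 9, 4); Echo gets 18.
- Z → Delta plays Heavy (best of 5, 9, 19); Echo gets 16.
Among 1, 2, 18, 16, the best is 18 at Y. Subgame-perfect outcome: (Light, Y) with payoffs (17, 18).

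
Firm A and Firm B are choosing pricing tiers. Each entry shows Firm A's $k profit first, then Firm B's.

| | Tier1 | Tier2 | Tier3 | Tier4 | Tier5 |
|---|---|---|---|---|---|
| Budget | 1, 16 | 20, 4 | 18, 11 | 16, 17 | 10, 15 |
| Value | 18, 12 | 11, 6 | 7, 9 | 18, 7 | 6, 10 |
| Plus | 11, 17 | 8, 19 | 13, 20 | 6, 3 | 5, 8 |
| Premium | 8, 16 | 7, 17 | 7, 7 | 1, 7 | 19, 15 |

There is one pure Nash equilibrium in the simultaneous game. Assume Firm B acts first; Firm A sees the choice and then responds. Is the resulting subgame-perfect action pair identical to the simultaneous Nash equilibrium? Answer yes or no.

no

Firm A best-responds to each possible Firm B move:
- Tier1: BR = Value, leader payoff 12.
- Tier2: BR = Budget, leader payoff 4.
- Tier3: BR = Budget, leader payoff 11.
- Tier4: BR = Value, leader payoff 7.
- Tier5: BR = Premium, leader payoff 15.
Firm B's induced payoffs are 12, 4, 11, 7, 15, so Firm B commits to Tier5. Subgame-perfect outcome: (Premium, Tier5) with payoffs (19, 15).
Under simultaneous play:
Firm A's best replies: Tier1→Value; Tier2→Budget; Tier3→Budget; Tier4→Value; Tier5→Premium.
Firm B's best replies: Budget→Tier4; Value→Tier1; Plus→Tier3; Premium→Tier2.
The unique mutual best reply is (Value, Tier1), giving (18, 12).
Sequential outcome (Premium, Tier5) differs from the Nash profile (Value, Tier1).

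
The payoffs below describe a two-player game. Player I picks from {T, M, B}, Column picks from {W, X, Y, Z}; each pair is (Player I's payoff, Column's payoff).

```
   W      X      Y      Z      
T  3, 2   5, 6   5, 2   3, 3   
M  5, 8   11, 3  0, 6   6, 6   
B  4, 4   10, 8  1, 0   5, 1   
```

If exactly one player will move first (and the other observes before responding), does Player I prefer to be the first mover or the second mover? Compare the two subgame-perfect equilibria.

first

If Player I leads: Column's best replies are T→X, M→W, B→X; Player I's induced payoffs 5, 5, 10; outcome (B, X), payoffs (10, 8).
If Column leads: Player I's best replies are W→M, X→M, Y→T, Z→M; Column's induced payoffs 8, 3, 2, 6; outcome (M, W), payoffs (5, 8).
Player I gets 10 moving first and 5 moving second, so Player I prefers to move first.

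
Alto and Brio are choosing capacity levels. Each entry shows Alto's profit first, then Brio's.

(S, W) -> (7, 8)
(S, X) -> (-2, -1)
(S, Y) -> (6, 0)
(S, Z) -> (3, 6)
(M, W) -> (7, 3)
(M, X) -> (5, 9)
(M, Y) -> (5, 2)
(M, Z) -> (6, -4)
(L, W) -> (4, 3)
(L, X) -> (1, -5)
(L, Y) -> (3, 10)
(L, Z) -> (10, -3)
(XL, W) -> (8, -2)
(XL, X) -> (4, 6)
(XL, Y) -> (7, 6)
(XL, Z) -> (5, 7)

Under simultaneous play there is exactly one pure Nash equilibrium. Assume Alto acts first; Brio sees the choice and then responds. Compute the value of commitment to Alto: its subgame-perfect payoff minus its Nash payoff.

2

Solve by backward induction (Alto leads).
- S: Brio compares 8, -1, 0, 6 and picks W; Alto would get 7.
- M: Brio compares 3, 9, 2, -4 and picks X; Alto would get 5.
- L: Brio compares 3, -5, 10, -3 and picks Y; Alto would get 3.
- XL: Brio compares -2, 6, 6, 7 and picks Z; Alto would get 5.
Alto's induced payoffs are 7, 5, 3, 5, so Alto commits to S. Subgame-perfect outcome: (S, W) with payoffs (7, 8).
For the simultaneous game, intersect best replies.
Alto's best replies: W→XL; X→M; Y→XL; Z→L.
Brio's best replies: S→W; M→X; L→Y; XL→Z.
Only (M, X) has each player best-responding; Nash payoffs (5, 9).
Alto's commitment gain: 7 − 5 = 2.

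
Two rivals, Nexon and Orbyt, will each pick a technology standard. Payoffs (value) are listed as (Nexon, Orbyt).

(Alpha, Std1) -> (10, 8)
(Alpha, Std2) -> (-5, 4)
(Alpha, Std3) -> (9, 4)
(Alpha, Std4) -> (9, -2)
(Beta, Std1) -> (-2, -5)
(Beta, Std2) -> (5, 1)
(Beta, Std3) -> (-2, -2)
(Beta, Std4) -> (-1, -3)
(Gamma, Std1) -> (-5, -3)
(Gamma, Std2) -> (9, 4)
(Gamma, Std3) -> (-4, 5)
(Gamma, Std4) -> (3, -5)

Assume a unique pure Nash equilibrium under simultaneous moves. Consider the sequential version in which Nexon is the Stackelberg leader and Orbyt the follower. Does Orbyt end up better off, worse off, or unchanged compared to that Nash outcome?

unchanged

Orbyt best-responds to each possible Nexon move:
- Alpha: BR = Std1, leader payoff 10.
- Beta: BR = Std2, leader payoff 5.
- Gamma: BR = Std3, leader payoff -4.
Among 10, 5, -4, the best is 10 at Alpha. Subgame-perfect outcome: (Alpha, Std1) with payoffs (10, 8).
Now find the simultaneous Nash equilibrium.
Nexon's best replies: Std1→Alpha; Std2→Gamma; Std3→Alpha; Std4→Alpha.
Orbyt's best replies: Alpha→Std1; Beta→Std2; Gamma→Std3.
Only (Alpha, Std1) has each player best-responding; Nash payoffs (10, 8).
Orbyt earns 8 sequentially versus 8 at the Nash outcome: unchanged.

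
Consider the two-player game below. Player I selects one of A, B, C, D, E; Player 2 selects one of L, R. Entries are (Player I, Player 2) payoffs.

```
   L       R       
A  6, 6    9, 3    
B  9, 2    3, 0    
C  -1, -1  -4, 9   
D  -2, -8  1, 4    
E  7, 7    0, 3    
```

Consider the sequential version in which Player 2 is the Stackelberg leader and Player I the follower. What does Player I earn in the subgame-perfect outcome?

Work backward from Player I's decision.
- L → Player I plays B (best of 6, 9, -1, -2, 7); Player 2 gets 2.
- R → Player I plays A (best of 9, 3, -4, 1, 0); Player 2 gets 3.
Among 2, 3, the best is 3 at R. Subgame-perfect outcome: (A, R) with payoffs (9, 3).

9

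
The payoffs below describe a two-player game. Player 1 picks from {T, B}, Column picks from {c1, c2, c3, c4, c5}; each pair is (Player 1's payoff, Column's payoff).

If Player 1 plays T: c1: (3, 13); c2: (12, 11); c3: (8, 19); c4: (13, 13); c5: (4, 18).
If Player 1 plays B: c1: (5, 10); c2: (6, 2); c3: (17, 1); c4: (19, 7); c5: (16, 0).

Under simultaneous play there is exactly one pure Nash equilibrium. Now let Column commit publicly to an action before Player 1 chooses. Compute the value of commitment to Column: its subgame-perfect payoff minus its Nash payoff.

1

Solve by backward induction (Column leads).
- c1: Player 1 compares 3, 5 and picks B; Column would get 10.
- c2: Player 1 compares 12, 6 and picks T; Column would get 11.
- c3: Player 1 compares 8, 17 and picks B; Column would get 1.
- c4: Player 1 compares 13, 19 and picks B; Column would get 7.
- c5: Player 1 compares 4, 16 and picks B; Column would get 0.
Column's induced payoffs are 10, 11, 1, 7, 0, so Column commits to c2. Subgame-perfect outcome: (T, c2) with payoffs (12, 11).
For the simultaneous game, intersect best replies.
Player 1's best replies: c1→B; c2→T; c3→B; c4→B; c5→B.
Column's best replies: T→c3; B→c1.
Only (B, c1) has each player best-responding; Nash payoffs (5, 10).
Column's commitment gain: 11 − 10 = 1.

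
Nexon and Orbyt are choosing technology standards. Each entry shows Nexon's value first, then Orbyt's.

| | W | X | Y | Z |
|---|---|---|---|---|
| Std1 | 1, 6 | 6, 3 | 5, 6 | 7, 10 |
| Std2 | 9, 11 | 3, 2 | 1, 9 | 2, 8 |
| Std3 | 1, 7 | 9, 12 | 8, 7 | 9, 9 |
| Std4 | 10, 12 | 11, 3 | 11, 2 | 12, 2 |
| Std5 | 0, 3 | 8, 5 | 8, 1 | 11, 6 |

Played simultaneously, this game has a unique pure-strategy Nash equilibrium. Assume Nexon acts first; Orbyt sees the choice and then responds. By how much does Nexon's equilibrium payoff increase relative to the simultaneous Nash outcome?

1

Work backward from Orbyt's decision.
- Std1 → Orbyt plays Z (best of 6, 3, 6, 10); Nexon gets 7.
- Std2 → Orbyt plays W (best of 11, 2, 9, 8); Nexon gets 9.
- Std3 → Orbyt plays X (best of 7, 12, 7, 9); Nexon gets 9.
- Std4 → Orbyt plays W (best of 12, 3, 2, 2); Nexon gets 10.
- Std5 → Orbyt plays Z (best of 3, 5, 1, 6); Nexon gets 11.
Among 7, 9, 9, 10, 11, the best is 11 at Std5. Subgame-perfect outcome: (Std5, Z) with payoffs (11, 6).
Now find the simultaneous Nash equilibrium.
Nexon's best replies: W→Std4; X→Std4; Y→Std4; Z→Std4.
Orbyt's best replies: Std1→Z; Std2→W; Std3→X; Std4→W; Std5→Z.
The unique mutual best reply is (Std4, W), giving (10, 12).
Nexon's commitment gain: 11 − 10 = 1.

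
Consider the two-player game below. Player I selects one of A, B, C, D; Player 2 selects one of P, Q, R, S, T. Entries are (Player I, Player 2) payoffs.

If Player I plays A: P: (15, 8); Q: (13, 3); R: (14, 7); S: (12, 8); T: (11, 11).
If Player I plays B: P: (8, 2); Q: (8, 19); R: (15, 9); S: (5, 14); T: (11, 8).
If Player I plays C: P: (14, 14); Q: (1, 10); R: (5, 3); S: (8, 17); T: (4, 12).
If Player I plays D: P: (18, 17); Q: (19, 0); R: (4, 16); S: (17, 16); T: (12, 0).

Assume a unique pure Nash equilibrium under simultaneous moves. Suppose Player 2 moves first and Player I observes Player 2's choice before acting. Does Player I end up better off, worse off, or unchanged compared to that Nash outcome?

unchanged

Solve by backward induction (Player 2 leads).
- P → Player I plays D (best of 15, 8, 14, 18); Player 2 gets 17.
- Q → Player I plays D (best of 13, 8, 1, 19); Player 2 gets 0.
- R → Player I plays B (best of 14, 15, 5, 4); Player 2 gets 9.
- S → Player I plays D (best of 12, 5, 8, 17); Player 2 gets 16.
- T → Player I plays D (best of 11, 11, 4, 12); Player 2 gets 0.
Player 2's induced payoffs are 17, 0, 9, 16, 0, so Player 2 commits to P. Subgame-perfect outcome: (D, P) with payoffs (18, 17).
Under simultaneous play:
Player I's best replies: P→D; Q→D; R→B; S→D; T→D.
Player 2's best replies: A→T; B→Q; C→S; D→P.
Only (D, P) has each player best-responding; Nash payoffs (18, 17).
Player I earns 18 sequentially versus 18 at the Nash outcome: unchanged.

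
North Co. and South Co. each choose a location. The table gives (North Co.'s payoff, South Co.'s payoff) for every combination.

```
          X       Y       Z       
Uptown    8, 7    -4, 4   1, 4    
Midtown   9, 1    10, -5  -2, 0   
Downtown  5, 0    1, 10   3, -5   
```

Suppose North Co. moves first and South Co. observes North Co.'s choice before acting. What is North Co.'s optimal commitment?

Midtown

Solve by backward induction (North Co. leads).
- Uptown: South Co. compares 7, 4, 4 and picks X; North Co. would get 8.
- Midtown: South Co. compares 1, -5, 0 and picks X; North Co. would get 9.
- Downtown: South Co. compares 0, 10, -5 and picks Y; North Co. would get 1.
Maximizing over 8, 9, 1, North Co. chooses Midtown. Subgame-perfect outcome: (Midtown, X) with payoffs (9, 1).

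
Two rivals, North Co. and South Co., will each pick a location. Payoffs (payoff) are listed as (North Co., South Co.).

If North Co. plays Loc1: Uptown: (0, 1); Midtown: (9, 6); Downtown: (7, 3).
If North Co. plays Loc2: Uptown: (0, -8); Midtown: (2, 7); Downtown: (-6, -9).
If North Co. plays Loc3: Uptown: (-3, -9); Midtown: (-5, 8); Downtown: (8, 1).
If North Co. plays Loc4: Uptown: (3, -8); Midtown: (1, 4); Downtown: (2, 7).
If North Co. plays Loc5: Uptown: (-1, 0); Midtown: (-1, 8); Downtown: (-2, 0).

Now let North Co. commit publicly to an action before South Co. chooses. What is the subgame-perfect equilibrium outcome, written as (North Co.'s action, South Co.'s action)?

(Loc1, Midtown)

Solve by backward induction (North Co. leads).
- Loc1: South Co. compares 1, 6, 3 and picks Midtown; North Co. would get 9.
- Loc2: South Co. compares -8, 7, -9 and picks Midtown; North Co. would get 2.
- Loc3: South Co. compares -9, 8, 1 and picks Midtown; North Co. would get -5.
- Loc4: South Co. compares -8, 4, 7 and picks Downtown; North Co. would get 2.
- Loc5: South Co. compares 0, 8, 0 and picks Midtown; North Co. would get -1.
Maximizing over 9, 2, -5, 2, -1, North Co. chooses Loc1. Subgame-perfect outcome: (Loc1, Midtown) with payoffs (9, 6).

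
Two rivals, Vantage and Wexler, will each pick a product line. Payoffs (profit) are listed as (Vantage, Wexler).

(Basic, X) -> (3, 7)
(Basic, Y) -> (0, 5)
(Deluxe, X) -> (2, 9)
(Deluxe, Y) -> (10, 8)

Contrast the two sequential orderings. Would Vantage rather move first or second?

second

If Vantage leads: Wexler's best replies are Basic→X, Deluxe→X; Vantage's induced payoffs 3, 2; outcome (Basic, X), payoffs (3, 7).
If Wexler leads: Vantage's best replies are X→Basic, Y→Deluxe; Wexler's induced payoffs 7, 8; outcome (Deluxe, Y), payoffs (10, 8).
Vantage gets 3 moving first and 10 moving second, so Vantage prefers to move second.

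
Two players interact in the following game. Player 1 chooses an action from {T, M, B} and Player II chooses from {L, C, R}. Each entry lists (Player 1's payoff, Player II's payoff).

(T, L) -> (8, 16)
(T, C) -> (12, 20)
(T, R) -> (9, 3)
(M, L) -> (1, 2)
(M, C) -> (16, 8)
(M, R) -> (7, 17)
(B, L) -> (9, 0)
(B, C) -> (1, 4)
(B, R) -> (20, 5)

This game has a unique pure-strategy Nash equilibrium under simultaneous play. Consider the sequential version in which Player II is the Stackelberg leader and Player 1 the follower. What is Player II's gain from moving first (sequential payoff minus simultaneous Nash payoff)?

Solve by backward induction (Player II leads).
- L → Player 1 plays B (best of 8, 1, 9); Player II gets 0.
- C → Player 1 plays M (best of 12, 16, 1); Player II gets 8.
- R → Player 1 plays B (best of 9, 7, 20); Player II gets 5.
Among 0, 8, 5, the best is 8 at C. Subgame-perfect outcome: (M, C) with payoffs (16, 8).
Under simultaneous play:
Player 1's best replies: L→B; C→M; R→B.
Player II's best replies: T→C; M→R; B→R.
Only (B, R) has each player best-responding; Nash payoffs (20, 5).
Player II's commitment gain: 8 − 5 = 3.

3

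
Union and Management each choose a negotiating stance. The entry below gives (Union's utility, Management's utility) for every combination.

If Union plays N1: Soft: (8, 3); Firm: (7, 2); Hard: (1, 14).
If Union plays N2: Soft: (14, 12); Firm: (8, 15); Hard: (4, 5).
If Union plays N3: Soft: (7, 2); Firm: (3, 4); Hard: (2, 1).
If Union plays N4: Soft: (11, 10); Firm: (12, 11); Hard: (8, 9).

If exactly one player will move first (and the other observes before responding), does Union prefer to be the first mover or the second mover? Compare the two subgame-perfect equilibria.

second

If Union leads: Management's best replies are N1→Hard, N2→Firm, N3→Firm, N4→Firm; Union's induced payoffs 1, 8, 3, 12; outcome (N4, Firm), payoffs (12, 11).
If Management leads: Union's best replies are Soft→N2, Firm→N4, Hard→N4; Management's induced payoffs 12, 11, 9; outcome (N2, Soft), payoffs (14, 12).
Union gets 12 moving first and 14 moving second, so Union prefers to move second.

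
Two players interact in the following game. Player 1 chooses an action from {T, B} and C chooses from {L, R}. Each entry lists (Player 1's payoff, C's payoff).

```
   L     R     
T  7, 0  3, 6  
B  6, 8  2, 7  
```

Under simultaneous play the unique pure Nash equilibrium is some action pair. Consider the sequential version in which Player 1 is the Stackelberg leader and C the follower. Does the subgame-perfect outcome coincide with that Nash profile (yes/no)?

no

Work backward from C's decision.
- T: C compares 0, 6 and picks R; Player 1 would get 3.
- B: C compares 8, 7 and picks L; Player 1 would get 6.
Maximizing over 3, 6, Player 1 chooses B. Subgame-perfect outcome: (B, L) with payoffs (6, 8).
Now find the simultaneous Nash equilibrium.
Player 1's best replies: L→T; R→T.
C's best replies: T→R; B→L.
Only (T, R) has each player best-responding; Nash payoffs (3, 6).
Sequential outcome (B, L) differs from the Nash profile (T, R).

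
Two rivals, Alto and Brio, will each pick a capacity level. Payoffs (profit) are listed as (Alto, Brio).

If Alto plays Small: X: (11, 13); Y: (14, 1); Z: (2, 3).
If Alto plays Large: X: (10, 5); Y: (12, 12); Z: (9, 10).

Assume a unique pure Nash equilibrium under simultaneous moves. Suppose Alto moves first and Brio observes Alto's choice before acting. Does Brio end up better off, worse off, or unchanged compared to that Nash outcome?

worse off

Solve by backward induction (Alto leads).
- Small → Brio plays X (best of 13, 1, 3); Alto gets 11.
- Large → Brio plays Y (best of 5, 12, 10); Alto gets 12.
Among 11, 12, the best is 12 at Large. Subgame-perfect outcome: (Large, Y) with payoffs (12, 12).
Now find the simultaneous Nash equilibrium.
Alto's best replies: X→Small; Y→Small; Z→Large.
Brio's best replies: Small→X; Large→Y.
The unique mutual best reply is (Small, X), giving (11, 13).
Brio earns 12 sequentially versus 13 at the Nash outcome: worse off.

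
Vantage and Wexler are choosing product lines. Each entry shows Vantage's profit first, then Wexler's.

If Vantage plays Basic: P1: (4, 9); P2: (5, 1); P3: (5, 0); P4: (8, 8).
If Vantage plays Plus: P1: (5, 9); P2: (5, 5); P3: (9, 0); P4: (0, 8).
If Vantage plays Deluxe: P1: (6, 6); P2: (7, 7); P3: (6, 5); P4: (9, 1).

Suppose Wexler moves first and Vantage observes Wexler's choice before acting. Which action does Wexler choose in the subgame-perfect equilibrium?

Solve by backward induction (Wexler leads).
- P1: Vantage compares 4, 5, 6 and picks Deluxe; Wexler would get 6.
- P2: Vantage compares 5, 5, 7 and picks Deluxe; Wexler would get 7.
- P3: Vantage compares 5, 9, 6 and picks Plus; Wexler would get 0.
- P4: Vantage compares 8, 0, 9 and picks Deluxe; Wexler would get 1.
Among 6, 7, 0, 1, the best is 7 at P2. Subgame-perfect outcome: (Deluxe, P2) with payoffs (7, 7).

P2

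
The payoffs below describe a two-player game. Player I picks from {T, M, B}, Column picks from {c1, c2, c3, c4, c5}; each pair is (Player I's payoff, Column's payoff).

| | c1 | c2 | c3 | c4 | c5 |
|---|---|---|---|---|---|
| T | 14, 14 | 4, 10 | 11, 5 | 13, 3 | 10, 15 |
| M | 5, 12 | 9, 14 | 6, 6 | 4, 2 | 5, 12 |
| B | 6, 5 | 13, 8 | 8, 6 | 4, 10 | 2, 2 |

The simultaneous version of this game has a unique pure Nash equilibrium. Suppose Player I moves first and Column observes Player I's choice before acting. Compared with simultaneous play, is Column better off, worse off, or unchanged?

Work backward from Column's decision.
- T: BR = c5, leader payoff 10.
- M: BR = c2, leader payoff 9.
- B: BR = c4, leader payoff 4.
Player I's induced payoffs are 10, 9, 4, so Player I commits to T. Subgame-perfect outcome: (T, c5) with payoffs (10, 15).
For the simultaneous game, intersect best replies.
Player I's best replies: c1→T; c2→B; c3→T; c4→T; c5→T.
Column's best replies: T→c5; M→c2; B→c4.
The unique mutual best reply is (T, c5), giving (10, 15).
Column earns 15 sequentially versus 15 at the Nash outcome: unchanged.

unchanged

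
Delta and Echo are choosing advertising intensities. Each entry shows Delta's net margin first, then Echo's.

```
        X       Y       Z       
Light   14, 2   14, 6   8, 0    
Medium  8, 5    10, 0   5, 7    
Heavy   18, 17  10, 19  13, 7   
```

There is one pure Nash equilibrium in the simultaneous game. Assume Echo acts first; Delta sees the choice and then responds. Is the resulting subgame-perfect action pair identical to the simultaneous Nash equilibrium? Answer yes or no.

Backward induction with Echo moving first.
- X → Delta plays Heavy (best of 14, 8, 18); Echo gets 17.
- Y → Delta plays Light (best of 14, 10, 10); Echo gets 6.
- Z → Delta plays Heavy (best of 8, 5, 13); Echo gets 7.
Maximizing over 17, 6, 7, Echo chooses X. Subgame-perfect outcome: (Heavy, X) with payoffs (18, 17).
Now find the simultaneous Nash equilibrium.
Delta's best replies: X→Heavy; Y→Light; Z→Heavy.
Echo's best replies: Light→Y; Medium→Z; Heavy→Y.
The unique mutual best reply is (Light, Y), giving (14, 6).
Sequential outcome (Heavy, X) differs from the Nash profile (Light, Y).

no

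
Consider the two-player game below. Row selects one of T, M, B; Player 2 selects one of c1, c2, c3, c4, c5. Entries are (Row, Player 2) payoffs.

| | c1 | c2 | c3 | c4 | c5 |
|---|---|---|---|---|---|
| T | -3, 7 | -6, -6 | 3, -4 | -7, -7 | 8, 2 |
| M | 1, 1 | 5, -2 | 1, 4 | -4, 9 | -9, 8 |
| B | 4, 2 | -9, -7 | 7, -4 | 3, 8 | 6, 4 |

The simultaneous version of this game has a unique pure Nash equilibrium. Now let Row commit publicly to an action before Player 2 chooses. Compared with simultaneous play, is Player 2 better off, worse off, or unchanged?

Backward induction with Row moving first.
- T: BR = c1, leader payoff -3.
- M: BR = c4, leader payoff -4.
- B: BR = c4, leader payoff 3.
Row's induced payoffs are -3, -4, 3, so Row commits to B. Subgame-perfect outcome: (B, c4) with payoffs (3, 8).
For the simultaneous game, intersect best replies.
Row's best replies: c1→B; c2→M; c3→B; c4→B; c5→T.
Player 2's best replies: T→c1; M→c4; B→c4.
The unique mutual best reply is (B, c4), giving (3, 8).
Player 2 earns 8 sequentially versus 8 at the Nash outcome: unchanged.

unchanged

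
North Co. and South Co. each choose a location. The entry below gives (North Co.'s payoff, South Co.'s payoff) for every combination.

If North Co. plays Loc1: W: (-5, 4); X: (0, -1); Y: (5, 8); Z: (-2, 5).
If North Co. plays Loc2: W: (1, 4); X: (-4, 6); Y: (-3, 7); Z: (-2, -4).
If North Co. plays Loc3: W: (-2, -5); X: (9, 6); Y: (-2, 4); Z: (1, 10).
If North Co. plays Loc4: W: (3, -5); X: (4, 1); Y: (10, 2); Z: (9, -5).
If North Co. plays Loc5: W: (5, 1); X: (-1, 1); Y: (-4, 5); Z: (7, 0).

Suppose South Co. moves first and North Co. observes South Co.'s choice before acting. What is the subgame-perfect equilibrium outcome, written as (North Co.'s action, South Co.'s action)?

(Loc3, X)

North Co. best-responds to each possible South Co. move:
- W: North Co. compares -5, 1, -2, 3, 5 and picks Loc5; South Co. would get 1.
- X: North Co. compares 0, -4, 9, 4, -1 and picks Loc3; South Co. would get 6.
- Y: North Co. compares 5, -3, -2, 10, -4 and picks Loc4; South Co. would get 2.
- Z: North Co. compares -2, -2, 1, 9, 7 and picks Loc4; South Co. would get -5.
Maximizing over 1, 6, 2, -5, South Co. chooses X. Subgame-perfect outcome: (Loc3, X) with payoffs (9, 6).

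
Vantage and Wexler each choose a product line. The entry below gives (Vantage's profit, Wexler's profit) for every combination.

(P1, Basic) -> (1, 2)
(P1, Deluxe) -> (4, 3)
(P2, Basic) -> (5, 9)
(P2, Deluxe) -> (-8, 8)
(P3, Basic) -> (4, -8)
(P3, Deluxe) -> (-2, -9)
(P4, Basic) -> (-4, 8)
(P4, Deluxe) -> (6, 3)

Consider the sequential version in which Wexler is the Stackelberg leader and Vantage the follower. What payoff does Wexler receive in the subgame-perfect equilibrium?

Solve by backward induction (Wexler leads).
- Basic: BR = P2, leader payoff 9.
- Deluxe: BR = P4, leader payoff 3.
Wexler's induced payoffs are 9, 3, so Wexler commits to Basic. Subgame-perfect outcome: (P2, Basic) with payoffs (5, 9).

9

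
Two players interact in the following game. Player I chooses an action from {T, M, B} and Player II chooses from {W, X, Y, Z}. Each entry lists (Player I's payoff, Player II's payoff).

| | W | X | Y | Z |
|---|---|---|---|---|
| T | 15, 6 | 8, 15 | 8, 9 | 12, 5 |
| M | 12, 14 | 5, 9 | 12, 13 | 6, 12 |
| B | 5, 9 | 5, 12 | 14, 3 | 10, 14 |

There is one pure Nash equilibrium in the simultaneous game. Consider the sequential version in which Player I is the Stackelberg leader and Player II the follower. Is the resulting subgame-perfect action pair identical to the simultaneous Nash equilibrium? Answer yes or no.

Solve by backward induction (Player I leads).
- T: Player II compares 6, 15, 9, 5 and picks X; Player I would get 8.
- M: Player II compares 14, 9, 13, 12 and picks W; Player I would get 12.
- B: Player II compares 9, 12, 3, 14 and picks Z; Player I would get 10.
Among 8, 12, 10, the best is 12 at M. Subgame-perfect outcome: (M, W) with payoffs (12, 14).
Now find the simultaneous Nash equilibrium.
Player I's best replies: W→T; X→T; Y→B; Z→T.
Player II's best replies: T→X; M→W; B→Z.
The unique mutual best reply is (T, X), giving (8, 15).
Sequential outcome (M, W) differs from the Nash profile (T, X).

no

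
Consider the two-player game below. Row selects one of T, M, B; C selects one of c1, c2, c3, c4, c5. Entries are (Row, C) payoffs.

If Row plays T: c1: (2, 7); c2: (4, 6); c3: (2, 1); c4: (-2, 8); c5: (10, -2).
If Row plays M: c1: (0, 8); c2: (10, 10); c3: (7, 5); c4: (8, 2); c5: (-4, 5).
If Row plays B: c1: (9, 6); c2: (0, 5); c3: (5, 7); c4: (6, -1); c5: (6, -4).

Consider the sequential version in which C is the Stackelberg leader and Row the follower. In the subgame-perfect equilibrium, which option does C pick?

Solve by backward induction (C leads).
- c1: Row compares 2, 0, 9 and picks B; C would get 6.
- c2: Row compares 4, 10, 0 and picks M; C would get 10.
- c3: Row compares 2, 7, 5 and picks M; C would get 5.
- c4: Row compares -2, 8, 6 and picks M; C would get 2.
- c5: Row compares 10, -4, 6 and picks T; C would get -2.
Among 6, 10, 5, 2, -2, the best is 10 at c2. Subgame-perfect outcome: (M, c2) with payoffs (10, 10).

c2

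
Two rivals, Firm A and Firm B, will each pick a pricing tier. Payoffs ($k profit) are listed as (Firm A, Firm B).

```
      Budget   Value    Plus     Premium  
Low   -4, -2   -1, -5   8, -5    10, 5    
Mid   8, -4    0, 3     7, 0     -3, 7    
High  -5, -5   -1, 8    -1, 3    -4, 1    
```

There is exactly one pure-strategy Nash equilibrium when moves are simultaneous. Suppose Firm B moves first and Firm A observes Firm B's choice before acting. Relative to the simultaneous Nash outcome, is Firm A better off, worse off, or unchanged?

Work backward from Firm A's decision.
- Budget: BR = Mid, leader payoff -4.
- Value: BR = Mid, leader payoff 3.
- Plus: BR = Low, leader payoff -5.
- Premium: BR = Low, leader payoff 5.
Firm B's induced payoffs are -4, 3, -5, 5, so Firm B commits to Premium. Subgame-perfect outcome: (Low, Premium) with payoffs (10, 5).
Now find the simultaneous Nash equilibrium.
Firm A's best replies: Budget→Mid; Value→Mid; Plus→Low; Premium→Low.
Firm B's best replies: Low→Premium; Mid→Premium; High→Value.
Only (Low, Premium) has each player best-responding; Nash payoffs (10, 5).
Firm A earns 10 sequentially versus 10 at the Nash outcome: unchanged.

unchanged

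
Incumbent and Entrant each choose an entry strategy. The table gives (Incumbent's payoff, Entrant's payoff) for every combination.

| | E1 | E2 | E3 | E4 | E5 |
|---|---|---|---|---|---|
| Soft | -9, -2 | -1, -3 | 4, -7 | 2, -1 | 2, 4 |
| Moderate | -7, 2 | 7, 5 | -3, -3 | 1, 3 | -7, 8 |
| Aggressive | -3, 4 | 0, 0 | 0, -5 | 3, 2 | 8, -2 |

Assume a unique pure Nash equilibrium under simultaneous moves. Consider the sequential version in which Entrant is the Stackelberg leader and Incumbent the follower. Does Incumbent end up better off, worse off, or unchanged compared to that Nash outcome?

better off

Work backward from Incumbent's decision.
- E1: Incumbent compares -9, -7, -3 and picks Aggressive; Entrant would get 4.
- E2: Incumbent compares -1, 7, 0 and picks Moderate; Entrant would get 5.
- E3: Incumbent compares 4, -3, 0 and picks Soft; Entrant would get -7.
- E4: Incumbent compares 2, 1, 3 and picks Aggressive; Entrant would get 2.
- E5: Incumbent compares 2, -7, 8 and picks Aggressive; Entrant would get -2.
Maximizing over 4, 5, -7, 2, -2, Entrant chooses E2. Subgame-perfect outcome: (Moderate, E2) with payoffs (7, 5).
Now find the simultaneous Nash equilibrium.
Incumbent's best replies: E1→Aggressive; E2→Moderate; E3→Soft; E4→Aggressive; E5→Aggressive.
Entrant's best replies: Soft→E5; Moderate→E5; Aggressive→E1.
Only (Aggressive, E1) has each player best-responding; Nash payoffs (-3, 4).
Incumbent earns 7 sequentially versus -3 at the Nash outcome: better off.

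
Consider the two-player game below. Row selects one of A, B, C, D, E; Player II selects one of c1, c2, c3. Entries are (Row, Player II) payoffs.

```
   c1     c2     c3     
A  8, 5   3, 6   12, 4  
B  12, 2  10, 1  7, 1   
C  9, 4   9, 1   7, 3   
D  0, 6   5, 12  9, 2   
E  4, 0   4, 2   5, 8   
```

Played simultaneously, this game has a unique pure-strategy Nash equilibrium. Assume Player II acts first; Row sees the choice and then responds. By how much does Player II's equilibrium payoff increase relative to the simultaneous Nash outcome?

Row best-responds to each possible Player II move:
- c1: BR = B, leader payoff 2.
- c2: BR = B, leader payoff 1.
- c3: BR = A, leader payoff 4.
Among 2, 1, 4, the best is 4 at c3. Subgame-perfect outcome: (A, c3) with payoffs (12, 4).
Under simultaneous play:
Row's best replies: c1→B; c2→B; c3→A.
Player II's best replies: A→c2; B→c1; C→c1; D→c2; E→c3.
The unique mutual best reply is (B, c1), giving (12, 2).
Player II's commitment gain: 4 − 2 = 2.

2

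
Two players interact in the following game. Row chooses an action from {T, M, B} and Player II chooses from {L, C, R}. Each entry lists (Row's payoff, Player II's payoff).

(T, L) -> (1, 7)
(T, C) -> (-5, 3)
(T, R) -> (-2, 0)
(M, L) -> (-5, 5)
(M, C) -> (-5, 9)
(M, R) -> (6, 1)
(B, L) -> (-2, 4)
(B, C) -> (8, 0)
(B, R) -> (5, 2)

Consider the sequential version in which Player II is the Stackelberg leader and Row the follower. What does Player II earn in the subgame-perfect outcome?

7

Backward induction with Player II moving first.
- L: Row compares 1, -5, -2 and picks T; Player II would get 7.
- C: Row compares -5, -5, 8 and picks B; Player II would get 0.
- R: Row compares -2, 6, 5 and picks M; Player II would get 1.
Maximizing over 7, 0, 1, Player II chooses L. Subgame-perfect outcome: (T, L) with payoffs (1, 7).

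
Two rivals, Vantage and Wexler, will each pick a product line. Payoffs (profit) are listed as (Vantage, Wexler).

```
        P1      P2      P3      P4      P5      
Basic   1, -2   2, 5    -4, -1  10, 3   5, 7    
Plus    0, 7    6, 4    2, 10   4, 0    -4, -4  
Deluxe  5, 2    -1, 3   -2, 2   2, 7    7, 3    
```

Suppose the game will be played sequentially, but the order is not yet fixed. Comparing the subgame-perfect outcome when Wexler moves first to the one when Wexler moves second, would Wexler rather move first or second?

If Vantage leads: Wexler's best replies are Basic→P5, Plus→P3, Deluxe→P4; Vantage's induced payoffs 5, 2, 2; outcome (Basic, P5), payoffs (5, 7).
If Wexler leads: Vantage's best replies are P1→Deluxe, P2→Plus, P3→Plus, P4→Basic, P5→Deluxe; Wexler's induced payoffs 2, 4, 10, 3, 3; outcome (Plus, P3), payoffs (2, 10).
Wexler gets 10 moving first and 7 moving second, so Wexler prefers to move first.

first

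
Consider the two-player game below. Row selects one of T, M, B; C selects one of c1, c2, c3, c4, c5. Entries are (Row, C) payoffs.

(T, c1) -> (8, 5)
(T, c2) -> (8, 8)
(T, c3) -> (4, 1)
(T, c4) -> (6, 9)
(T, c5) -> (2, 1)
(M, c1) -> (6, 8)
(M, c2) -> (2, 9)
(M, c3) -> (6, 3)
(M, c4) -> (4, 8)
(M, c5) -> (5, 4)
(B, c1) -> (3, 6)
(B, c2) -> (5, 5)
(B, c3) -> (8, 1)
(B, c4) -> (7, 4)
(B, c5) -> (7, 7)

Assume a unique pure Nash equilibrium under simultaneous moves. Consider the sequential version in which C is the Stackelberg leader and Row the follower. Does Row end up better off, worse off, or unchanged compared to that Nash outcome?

Backward induction with C moving first.
- c1: BR = T, leader payoff 5.
- c2: BR = T, leader payoff 8.
- c3: BR = B, leader payoff 1.
- c4: BR = B, leader payoff 4.
- c5: BR = B, leader payoff 7.
C's induced payoffs are 5, 8, 1, 4, 7, so C commits to c2. Subgame-perfect outcome: (T, c2) with payoffs (8, 8).
Under simultaneous play:
Row's best replies: c1→T; c2→T; c3→B; c4→B; c5→B.
C's best replies: T→c4; M→c2; B→c5.
Only (B, c5) has each player best-responding; Nash payoffs (7, 7).
Row earns 8 sequentially versus 7 at the Nash outcome: better off.

better off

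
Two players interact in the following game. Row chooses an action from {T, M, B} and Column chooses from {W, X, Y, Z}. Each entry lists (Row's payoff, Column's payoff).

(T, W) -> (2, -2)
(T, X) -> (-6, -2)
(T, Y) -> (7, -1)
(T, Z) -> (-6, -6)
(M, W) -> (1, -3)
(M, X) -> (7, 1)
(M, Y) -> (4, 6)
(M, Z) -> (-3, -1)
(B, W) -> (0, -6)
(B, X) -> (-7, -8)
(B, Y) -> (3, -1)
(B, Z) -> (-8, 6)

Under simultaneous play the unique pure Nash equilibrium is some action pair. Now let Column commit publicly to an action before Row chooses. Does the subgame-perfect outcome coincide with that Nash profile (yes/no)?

Work backward from Row's decision.
- W: BR = T, leader payoff -2.
- X: BR = M, leader payoff 1.
- Y: BR = T, leader payoff -1.
- Z: BR = M, leader payoff -1.
Maximizing over -2, 1, -1, -1, Column chooses X. Subgame-perfect outcome: (M, X) with payoffs (7, 1).
Now find the simultaneous Nash equilibrium.
Row's best replies: W→T; X→M; Y→T; Z→M.
Column's best replies: T→Y; M→Y; B→Z.
Only (T, Y) has each player best-responding; Nash payoffs (7, -1).
Sequential outcome (M, X) differs from the Nash profile (T, Y).

no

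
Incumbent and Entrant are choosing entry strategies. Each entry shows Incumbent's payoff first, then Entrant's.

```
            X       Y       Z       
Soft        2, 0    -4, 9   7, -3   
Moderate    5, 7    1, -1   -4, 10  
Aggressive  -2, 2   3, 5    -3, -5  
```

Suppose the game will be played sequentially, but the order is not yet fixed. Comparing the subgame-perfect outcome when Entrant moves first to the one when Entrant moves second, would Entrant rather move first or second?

first

If Incumbent leads: Entrant's best replies are Soft→Y, Moderate→Z, Aggressive→Y; Incumbent's induced payoffs -4, -4, 3; outcome (Aggressive, Y), payoffs (3, 5).
If Entrant leads: Incumbent's best replies are X→Moderate, Y→Aggressive, Z→Soft; Entrant's induced payoffs 7, 5, -3; outcome (Moderate, X), payoffs (5, 7).
Entrant gets 7 moving first and 5 moving second, so Entrant prefers to move first.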